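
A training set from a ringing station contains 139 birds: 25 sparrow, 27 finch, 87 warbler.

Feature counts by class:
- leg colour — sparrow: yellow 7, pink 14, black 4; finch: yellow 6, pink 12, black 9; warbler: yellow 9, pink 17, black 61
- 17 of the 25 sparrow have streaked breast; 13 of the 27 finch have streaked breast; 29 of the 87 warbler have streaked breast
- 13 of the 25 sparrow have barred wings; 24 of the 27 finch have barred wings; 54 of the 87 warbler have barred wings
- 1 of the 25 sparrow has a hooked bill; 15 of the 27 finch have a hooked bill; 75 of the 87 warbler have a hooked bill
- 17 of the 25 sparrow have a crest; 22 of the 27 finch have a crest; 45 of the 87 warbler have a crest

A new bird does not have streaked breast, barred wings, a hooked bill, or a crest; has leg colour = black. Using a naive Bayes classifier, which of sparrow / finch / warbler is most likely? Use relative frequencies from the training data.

warbler

sparrow: (25/139) × (4/25) × (8/25) × (12/25) × (24/25) × (8/25) ≈ 0.00135787
finch: (27/139) × (9/27) × (14/27) × (3/27) × (12/27) × (5/27) ≈ 0.000307025
warbler: (87/139) × (61/87) × (58/87) × (33/87) × (12/87) × (42/87) ≈ 0.00738942
Highest score → warbler.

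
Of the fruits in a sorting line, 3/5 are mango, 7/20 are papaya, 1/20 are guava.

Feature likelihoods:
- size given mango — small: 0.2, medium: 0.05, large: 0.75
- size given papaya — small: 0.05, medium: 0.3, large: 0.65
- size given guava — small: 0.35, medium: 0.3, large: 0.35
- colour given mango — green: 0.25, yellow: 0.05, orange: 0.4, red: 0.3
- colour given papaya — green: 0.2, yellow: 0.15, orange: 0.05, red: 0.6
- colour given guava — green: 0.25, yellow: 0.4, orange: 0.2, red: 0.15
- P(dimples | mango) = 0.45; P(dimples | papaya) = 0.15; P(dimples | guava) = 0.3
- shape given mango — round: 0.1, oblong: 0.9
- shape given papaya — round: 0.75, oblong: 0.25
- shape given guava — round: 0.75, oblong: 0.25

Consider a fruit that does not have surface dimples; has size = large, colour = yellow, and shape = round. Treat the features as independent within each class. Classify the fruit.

papaya

mango: 0.6 × 0.75 × 0.05 × (1−0.45) × 0.1 = 0.0012375
papaya: 0.35 × 0.65 × 0.15 × (1−0.15) × 0.75 = 0.0217546875
guava: 0.05 × 0.35 × 0.4 × (1−0.3) × 0.75 = 0.003675
Highest score → papaya.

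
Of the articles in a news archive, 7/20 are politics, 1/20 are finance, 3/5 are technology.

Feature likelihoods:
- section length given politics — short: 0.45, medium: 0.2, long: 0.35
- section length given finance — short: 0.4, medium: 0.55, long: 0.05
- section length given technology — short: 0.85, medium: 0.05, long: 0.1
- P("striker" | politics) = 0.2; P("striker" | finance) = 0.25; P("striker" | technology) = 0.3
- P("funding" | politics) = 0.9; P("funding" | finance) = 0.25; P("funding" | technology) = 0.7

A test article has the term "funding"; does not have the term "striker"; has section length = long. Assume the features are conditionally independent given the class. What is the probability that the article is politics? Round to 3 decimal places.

0.747

politics: 0.35 × 0.35 × (1−0.2) × 0.9 = 0.0882
finance: 0.05 × 0.05 × (1−0.25) × 0.25 = 0.00046875
technology: 0.6 × 0.1 × (1−0.3) × 0.7 = 0.0294
P(politics | x) = 0.0882 / 0.11806875 ≈ 0.747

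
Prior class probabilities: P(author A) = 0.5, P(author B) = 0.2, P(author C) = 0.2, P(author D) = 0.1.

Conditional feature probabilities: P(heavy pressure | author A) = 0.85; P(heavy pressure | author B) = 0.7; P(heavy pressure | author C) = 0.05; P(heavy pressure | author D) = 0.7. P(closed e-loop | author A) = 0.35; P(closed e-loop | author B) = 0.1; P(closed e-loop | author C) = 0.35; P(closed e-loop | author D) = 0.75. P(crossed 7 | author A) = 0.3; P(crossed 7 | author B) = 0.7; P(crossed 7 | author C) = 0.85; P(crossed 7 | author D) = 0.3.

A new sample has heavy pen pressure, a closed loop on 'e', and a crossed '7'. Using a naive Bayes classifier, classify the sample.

author A

author A: 0.5 × 0.85 × 0.35 × 0.3 = 0.044625
author B: 0.2 × 0.7 × 0.1 × 0.7 = 0.0098
author C: 0.2 × 0.05 × 0.35 × 0.85 = 0.002975
author D: 0.1 × 0.7 × 0.75 × 0.3 = 0.01575
Highest score → author A.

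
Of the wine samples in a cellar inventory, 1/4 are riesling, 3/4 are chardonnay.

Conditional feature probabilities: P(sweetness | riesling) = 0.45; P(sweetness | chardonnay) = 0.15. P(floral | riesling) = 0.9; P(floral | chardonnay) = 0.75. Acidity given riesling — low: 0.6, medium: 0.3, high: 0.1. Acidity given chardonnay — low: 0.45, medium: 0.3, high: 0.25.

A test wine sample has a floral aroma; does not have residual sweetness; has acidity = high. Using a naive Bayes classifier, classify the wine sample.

chardonnay

riesling: 0.25 × (1−0.45) × 0.9 × 0.1 = 0.012375
chardonnay: 0.75 × (1−0.15) × 0.75 × 0.25 = 0.11953125
Highest score → chardonnay.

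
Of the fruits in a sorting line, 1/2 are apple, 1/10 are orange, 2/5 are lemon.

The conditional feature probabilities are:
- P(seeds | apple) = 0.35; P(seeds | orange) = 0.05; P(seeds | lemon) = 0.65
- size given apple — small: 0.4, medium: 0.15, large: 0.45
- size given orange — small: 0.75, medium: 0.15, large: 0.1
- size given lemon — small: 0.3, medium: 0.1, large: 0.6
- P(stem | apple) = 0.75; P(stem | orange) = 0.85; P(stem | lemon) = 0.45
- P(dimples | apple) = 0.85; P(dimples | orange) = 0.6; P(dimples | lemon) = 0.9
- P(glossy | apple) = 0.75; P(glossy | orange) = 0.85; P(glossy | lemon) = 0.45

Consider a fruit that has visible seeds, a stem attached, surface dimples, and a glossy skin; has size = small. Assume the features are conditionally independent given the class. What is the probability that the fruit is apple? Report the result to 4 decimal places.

0.6787

apple: 0.5 × 0.35 × 0.4 × 0.75 × 0.85 × 0.75 = 0.03346875
orange: 0.1 × 0.05 × 0.75 × 0.85 × 0.6 × 0.85 = 0.001625625
lemon: 0.4 × 0.65 × 0.3 × 0.45 × 0.9 × 0.45 = 0.0142155
P(apple | x) = 0.03346875 / 0.049309875 ≈ 0.6787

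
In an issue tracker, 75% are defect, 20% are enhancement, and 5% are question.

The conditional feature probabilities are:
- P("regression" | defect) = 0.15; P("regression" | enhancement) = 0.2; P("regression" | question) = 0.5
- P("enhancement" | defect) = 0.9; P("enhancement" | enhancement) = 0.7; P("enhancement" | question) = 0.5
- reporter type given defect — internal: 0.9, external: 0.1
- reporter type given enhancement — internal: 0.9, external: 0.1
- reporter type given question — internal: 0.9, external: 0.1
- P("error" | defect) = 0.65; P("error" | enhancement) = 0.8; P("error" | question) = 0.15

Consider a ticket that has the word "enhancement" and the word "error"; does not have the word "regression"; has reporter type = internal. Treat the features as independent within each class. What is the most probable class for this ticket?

defect

defect: 0.75 × (1−0.15) × 0.9 × 0.9 × 0.65 = 0.33564375
enhancement: 0.2 × (1−0.2) × 0.7 × 0.9 × 0.8 = 0.08064
question: 0.05 × (1−0.5) × 0.5 × 0.9 × 0.15 = 0.0016875
Highest score → defect.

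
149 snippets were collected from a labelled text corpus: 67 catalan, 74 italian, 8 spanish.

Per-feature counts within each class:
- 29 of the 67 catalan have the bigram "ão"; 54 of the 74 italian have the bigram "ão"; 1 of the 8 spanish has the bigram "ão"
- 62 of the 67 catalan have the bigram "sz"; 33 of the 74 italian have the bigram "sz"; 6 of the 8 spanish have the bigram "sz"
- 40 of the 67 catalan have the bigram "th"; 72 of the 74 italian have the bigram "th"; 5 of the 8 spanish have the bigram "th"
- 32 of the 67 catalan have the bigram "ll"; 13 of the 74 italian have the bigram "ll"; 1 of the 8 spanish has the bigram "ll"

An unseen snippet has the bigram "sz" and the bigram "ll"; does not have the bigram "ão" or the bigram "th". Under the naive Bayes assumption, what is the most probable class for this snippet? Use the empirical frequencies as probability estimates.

catalan: (67/149) × (38/67) × (62/67) × (27/67) × (32/67) ≈ 0.0454233
italian: (74/149) × (20/74) × (33/74) × (2/74) × (13/74) ≈ 0.000284208
spanish: (8/149) × (7/8) × (6/8) × (3/8) × (1/8) ≈ 0.00165164
Highest score → catalan.

catalan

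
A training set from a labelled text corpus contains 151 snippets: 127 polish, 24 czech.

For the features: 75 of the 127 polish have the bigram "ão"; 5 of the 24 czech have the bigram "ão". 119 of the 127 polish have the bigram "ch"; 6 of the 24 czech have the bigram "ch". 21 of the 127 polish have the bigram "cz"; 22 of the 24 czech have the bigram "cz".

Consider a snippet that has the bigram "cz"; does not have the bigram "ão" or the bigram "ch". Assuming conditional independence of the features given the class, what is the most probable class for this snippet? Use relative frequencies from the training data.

polish: (127/151) × (52/127) × (8/127) × (21/127) ≈ 0.00358697
czech: (24/151) × (19/24) × (18/24) × (22/24) ≈ 0.0865066
Highest score → czech.

czech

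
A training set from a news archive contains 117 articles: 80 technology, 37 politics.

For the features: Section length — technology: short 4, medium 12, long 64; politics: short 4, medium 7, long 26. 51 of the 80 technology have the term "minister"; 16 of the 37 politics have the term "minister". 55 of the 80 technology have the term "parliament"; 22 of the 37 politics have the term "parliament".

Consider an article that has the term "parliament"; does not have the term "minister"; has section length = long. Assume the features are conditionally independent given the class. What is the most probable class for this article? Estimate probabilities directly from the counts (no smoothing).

technology

technology: (80/117) × (64/80) × (29/80) × (55/80) ≈ 0.136325
politics: (37/117) × (26/37) × (21/37) × (22/37) ≈ 0.0749939
Highest score → technology.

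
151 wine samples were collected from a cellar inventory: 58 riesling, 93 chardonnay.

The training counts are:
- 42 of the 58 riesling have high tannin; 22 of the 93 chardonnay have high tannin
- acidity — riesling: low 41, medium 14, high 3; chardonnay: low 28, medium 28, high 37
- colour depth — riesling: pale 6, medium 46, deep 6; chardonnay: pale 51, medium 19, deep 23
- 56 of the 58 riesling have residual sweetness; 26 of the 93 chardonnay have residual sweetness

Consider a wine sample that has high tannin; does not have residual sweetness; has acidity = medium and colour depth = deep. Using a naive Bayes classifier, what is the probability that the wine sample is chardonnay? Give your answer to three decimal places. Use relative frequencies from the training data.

0.970

riesling: (58/151) × (42/58) × (14/58) × (6/58) × (2/58) ≈ 0.000239496
chardonnay: (93/151) × (22/93) × (28/93) × (23/93) × (67/93) ≈ 0.00781551
P(chardonnay | x) = 0.00781551 / 0.008055006 ≈ 0.970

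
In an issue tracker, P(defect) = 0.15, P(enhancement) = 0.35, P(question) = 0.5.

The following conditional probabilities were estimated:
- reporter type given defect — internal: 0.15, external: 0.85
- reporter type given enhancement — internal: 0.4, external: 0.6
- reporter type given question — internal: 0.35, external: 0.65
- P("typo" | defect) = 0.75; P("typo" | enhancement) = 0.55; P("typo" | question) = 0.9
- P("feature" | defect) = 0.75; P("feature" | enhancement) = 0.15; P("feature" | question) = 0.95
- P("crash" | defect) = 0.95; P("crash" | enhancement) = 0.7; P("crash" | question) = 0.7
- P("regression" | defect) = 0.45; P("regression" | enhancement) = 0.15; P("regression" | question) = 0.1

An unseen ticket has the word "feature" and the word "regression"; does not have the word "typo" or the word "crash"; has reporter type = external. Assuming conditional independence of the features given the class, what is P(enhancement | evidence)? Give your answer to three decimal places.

0.303

defect: 0.15 × 0.85 × (1−0.75) × 0.75 × (1−0.95) × 0.45 = 0.000537890625
enhancement: 0.35 × 0.6 × (1−0.55) × 0.15 × (1−0.7) × 0.15 = 0.000637875
question: 0.5 × 0.65 × (1−0.9) × 0.95 × (1−0.7) × 0.1 = 0.00092625
P(enhancement | x) = 0.000637875 / 0.002102015625 ≈ 0.303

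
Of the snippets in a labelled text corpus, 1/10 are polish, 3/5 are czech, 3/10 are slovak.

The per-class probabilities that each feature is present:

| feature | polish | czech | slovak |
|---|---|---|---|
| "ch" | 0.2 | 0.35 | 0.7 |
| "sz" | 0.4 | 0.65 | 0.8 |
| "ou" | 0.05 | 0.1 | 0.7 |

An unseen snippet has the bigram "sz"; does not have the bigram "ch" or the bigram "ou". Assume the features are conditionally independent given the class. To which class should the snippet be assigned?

czech

polish: 0.1 × (1−0.2) × 0.4 × (1−0.05) = 0.0304
czech: 0.6 × (1−0.35) × 0.65 × (1−0.1) = 0.22815
slovak: 0.3 × (1−0.7) × 0.8 × (1−0.7) = 0.0216
Highest score → czech.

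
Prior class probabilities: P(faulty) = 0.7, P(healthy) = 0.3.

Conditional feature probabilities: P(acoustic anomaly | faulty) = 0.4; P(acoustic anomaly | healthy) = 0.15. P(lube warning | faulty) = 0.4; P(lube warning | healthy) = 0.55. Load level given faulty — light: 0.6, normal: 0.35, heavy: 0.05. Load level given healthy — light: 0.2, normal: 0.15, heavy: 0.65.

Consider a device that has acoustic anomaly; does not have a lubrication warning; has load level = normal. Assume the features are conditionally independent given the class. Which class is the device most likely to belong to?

faulty

faulty: 0.7 × 0.4 × (1−0.4) × 0.35 = 0.0588
healthy: 0.3 × 0.15 × (1−0.55) × 0.15 = 0.0030375
Highest score → faulty.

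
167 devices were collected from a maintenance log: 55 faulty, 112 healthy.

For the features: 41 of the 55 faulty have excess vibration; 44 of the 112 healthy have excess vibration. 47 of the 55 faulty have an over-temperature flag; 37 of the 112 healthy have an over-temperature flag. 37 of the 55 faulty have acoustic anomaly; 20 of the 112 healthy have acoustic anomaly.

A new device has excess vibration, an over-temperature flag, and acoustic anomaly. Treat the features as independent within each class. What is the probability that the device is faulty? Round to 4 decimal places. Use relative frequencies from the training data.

0.9008

faulty: (55/167) × (41/55) × (47/55) × (37/55) ≈ 0.141137
healthy: (112/167) × (44/112) × (37/112) × (20/112) ≈ 0.0155429
P(faulty | x) = 0.141137 / 0.1566799 ≈ 0.9008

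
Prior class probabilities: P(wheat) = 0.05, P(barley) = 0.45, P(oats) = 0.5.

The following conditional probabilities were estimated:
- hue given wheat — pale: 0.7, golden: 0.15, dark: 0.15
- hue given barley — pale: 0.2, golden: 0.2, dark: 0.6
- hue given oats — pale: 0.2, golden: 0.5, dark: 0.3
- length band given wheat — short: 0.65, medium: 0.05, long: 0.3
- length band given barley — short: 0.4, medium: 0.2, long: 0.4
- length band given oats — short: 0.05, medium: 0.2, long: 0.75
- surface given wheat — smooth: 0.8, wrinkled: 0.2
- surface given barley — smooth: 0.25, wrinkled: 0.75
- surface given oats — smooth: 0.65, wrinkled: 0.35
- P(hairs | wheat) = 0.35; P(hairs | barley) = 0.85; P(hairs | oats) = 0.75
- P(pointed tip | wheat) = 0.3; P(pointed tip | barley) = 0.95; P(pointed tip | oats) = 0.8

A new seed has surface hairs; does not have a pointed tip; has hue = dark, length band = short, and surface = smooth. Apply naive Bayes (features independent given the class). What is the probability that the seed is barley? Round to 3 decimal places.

wheat: 0.05 × 0.15 × 0.65 × 0.8 × 0.35 × (1−0.3) = 0.0009555
barley: 0.45 × 0.6 × 0.4 × 0.25 × 0.85 × (1−0.95) = 0.0011475
oats: 0.5 × 0.3 × 0.05 × 0.65 × 0.75 × (1−0.8) = 0.00073125
P(barley | x) = 0.0011475 / 0.00283425 ≈ 0.405

0.405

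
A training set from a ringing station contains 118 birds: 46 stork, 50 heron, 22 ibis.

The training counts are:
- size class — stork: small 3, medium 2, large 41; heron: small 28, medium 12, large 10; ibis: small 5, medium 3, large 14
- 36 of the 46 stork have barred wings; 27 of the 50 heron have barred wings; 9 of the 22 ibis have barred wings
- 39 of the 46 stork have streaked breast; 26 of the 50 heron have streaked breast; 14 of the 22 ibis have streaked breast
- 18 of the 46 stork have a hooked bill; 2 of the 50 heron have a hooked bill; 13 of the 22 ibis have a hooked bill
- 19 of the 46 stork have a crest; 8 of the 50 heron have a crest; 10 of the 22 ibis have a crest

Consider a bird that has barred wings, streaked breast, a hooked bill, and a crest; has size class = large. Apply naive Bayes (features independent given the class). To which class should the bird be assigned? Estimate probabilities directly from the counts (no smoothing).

stork: (46/118) × (41/46) × (36/46) × (39/46) × (18/46) × (19/46) ≈ 0.0372618
heron: (50/118) × (10/50) × (27/50) × (26/50) × (2/50) × (8/50) ≈ 0.000152298
ibis: (22/118) × (14/22) × (9/22) × (14/22) × (13/22) × (10/22) ≈ 0.00829601
Highest score → stork.

stork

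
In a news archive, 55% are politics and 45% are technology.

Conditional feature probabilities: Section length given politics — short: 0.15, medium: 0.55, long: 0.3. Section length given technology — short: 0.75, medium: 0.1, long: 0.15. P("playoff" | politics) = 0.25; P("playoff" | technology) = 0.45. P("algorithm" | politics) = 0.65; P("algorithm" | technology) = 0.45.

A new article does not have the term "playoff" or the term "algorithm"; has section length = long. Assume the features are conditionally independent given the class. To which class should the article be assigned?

politics

politics: 0.55 × 0.3 × (1−0.25) × (1−0.65) = 0.0433125
technology: 0.45 × 0.15 × (1−0.45) × (1−0.45) = 0.02041875
Highest score → politics.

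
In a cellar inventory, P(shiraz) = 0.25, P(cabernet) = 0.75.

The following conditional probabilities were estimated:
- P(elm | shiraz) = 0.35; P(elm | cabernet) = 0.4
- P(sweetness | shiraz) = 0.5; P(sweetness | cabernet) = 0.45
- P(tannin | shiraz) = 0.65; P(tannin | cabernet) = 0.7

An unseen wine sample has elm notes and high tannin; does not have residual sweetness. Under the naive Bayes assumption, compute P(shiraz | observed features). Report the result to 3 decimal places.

0.198

shiraz: 0.25 × 0.35 × (1−0.5) × 0.65 = 0.0284375
cabernet: 0.75 × 0.4 × (1−0.45) × 0.7 = 0.1155
P(shiraz | x) = 0.0284375 / 0.1439375 ≈ 0.198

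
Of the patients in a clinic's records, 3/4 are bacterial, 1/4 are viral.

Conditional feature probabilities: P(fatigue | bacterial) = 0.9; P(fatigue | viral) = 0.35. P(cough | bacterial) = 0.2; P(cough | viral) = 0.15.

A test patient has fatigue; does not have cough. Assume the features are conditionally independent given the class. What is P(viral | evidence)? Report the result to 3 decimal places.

bacterial: 0.75 × 0.9 × (1−0.2) = 0.54
viral: 0.25 × 0.35 × (1−0.15) = 0.074375
P(viral | x) = 0.074375 / 0.614375 ≈ 0.121

0.121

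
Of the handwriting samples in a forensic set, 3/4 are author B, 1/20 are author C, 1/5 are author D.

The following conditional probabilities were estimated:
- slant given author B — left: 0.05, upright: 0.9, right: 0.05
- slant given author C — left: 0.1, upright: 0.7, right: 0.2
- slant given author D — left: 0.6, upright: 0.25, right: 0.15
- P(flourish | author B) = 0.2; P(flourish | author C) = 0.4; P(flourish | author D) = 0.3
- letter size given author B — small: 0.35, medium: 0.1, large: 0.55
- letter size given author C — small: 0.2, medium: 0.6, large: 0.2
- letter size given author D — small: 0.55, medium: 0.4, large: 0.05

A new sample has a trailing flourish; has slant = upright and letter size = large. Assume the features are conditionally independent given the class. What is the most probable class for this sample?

author B: 0.75 × 0.9 × 0.2 × 0.55 = 0.07425
author C: 0.05 × 0.7 × 0.4 × 0.2 = 0.0028
author D: 0.2 × 0.25 × 0.3 × 0.05 = 0.00075
Highest score → author B.

author B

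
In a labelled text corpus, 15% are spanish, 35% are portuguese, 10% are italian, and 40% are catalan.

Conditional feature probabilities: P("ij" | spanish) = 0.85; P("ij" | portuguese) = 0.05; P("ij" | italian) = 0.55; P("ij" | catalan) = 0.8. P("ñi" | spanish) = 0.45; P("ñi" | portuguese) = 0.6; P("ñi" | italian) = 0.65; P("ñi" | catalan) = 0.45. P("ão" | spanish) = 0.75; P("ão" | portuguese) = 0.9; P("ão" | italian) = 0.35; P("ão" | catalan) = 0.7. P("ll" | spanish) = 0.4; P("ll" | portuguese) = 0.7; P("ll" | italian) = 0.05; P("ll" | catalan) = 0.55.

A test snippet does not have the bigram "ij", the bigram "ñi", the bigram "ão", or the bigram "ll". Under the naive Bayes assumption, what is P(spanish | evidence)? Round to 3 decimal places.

spanish: 0.15 × (1−0.85) × (1−0.45) × (1−0.75) × (1−0.4) = 0.00185625
portuguese: 0.35 × (1−0.05) × (1−0.6) × (1−0.9) × (1−0.7) = 0.00399
italian: 0.1 × (1−0.55) × (1−0.65) × (1−0.35) × (1−0.05) = 0.009725625
catalan: 0.4 × (1−0.8) × (1−0.45) × (1−0.7) × (1−0.55) = 0.00594
P(spanish | x) = 0.00185625 / 0.021511875 ≈ 0.086

0.086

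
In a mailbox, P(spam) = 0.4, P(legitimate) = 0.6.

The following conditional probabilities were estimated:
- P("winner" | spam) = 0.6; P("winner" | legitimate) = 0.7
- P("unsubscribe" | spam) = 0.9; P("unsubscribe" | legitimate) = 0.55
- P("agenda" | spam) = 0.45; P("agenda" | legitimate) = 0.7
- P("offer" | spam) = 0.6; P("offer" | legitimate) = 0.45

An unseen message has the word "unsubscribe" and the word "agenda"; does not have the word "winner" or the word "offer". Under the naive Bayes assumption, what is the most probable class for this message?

spam: 0.4 × (1−0.6) × 0.9 × 0.45 × (1−0.6) = 0.02592
legitimate: 0.6 × (1−0.7) × 0.55 × 0.7 × (1−0.45) = 0.038115
Highest score → legitimate.

legitimate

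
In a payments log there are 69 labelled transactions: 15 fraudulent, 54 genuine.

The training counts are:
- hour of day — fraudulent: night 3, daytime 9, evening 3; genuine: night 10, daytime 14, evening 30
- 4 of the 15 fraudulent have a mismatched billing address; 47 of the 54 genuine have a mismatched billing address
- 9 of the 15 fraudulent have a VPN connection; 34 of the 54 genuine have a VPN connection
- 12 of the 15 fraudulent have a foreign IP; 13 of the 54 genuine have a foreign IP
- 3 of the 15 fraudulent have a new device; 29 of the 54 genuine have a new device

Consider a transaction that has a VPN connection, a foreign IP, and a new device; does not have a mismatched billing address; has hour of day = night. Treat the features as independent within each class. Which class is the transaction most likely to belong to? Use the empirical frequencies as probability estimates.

fraudulent: (15/69) × (3/15) × (11/15) × (9/15) × (12/15) × (3/15) ≈ 0.00306087
genuine: (54/69) × (10/54) × (7/54) × (34/54) × (13/54) × (29/54) ≈ 0.00152931
Highest score → fraudulent.

fraudulent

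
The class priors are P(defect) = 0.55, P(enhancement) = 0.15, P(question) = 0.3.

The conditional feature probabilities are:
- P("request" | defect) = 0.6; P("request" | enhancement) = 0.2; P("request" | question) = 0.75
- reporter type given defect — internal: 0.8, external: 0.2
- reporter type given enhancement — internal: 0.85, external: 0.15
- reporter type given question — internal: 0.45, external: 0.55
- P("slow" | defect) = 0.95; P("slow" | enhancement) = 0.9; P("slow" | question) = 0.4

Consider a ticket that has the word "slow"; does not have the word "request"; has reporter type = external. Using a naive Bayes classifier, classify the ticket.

defect

defect: 0.55 × (1−0.6) × 0.2 × 0.95 = 0.0418
enhancement: 0.15 × (1−0.2) × 0.15 × 0.9 = 0.0162
question: 0.3 × (1−0.75) × 0.55 × 0.4 = 0.0165
Highest score → defect.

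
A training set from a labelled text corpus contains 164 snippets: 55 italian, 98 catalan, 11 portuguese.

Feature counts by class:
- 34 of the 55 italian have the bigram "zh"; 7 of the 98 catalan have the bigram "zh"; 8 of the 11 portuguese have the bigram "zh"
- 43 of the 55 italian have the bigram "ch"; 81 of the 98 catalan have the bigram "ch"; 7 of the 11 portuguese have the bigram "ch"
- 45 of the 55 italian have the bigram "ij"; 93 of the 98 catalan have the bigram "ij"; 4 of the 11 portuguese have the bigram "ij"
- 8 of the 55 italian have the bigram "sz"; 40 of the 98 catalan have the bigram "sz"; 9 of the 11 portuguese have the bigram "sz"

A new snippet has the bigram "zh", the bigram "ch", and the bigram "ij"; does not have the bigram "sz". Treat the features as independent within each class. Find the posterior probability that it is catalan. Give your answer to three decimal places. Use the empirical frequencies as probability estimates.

italian: (55/164) × (34/55) × (43/55) × (45/55) × (47/55) ≈ 0.113325
catalan: (98/164) × (7/98) × (81/98) × (93/98) × (58/98) ≈ 0.019814
portuguese: (11/164) × (8/11) × (7/11) × (4/11) × (2/11) ≈ 0.00205237
P(catalan | x) = 0.019814 / 0.13519137 ≈ 0.147

0.147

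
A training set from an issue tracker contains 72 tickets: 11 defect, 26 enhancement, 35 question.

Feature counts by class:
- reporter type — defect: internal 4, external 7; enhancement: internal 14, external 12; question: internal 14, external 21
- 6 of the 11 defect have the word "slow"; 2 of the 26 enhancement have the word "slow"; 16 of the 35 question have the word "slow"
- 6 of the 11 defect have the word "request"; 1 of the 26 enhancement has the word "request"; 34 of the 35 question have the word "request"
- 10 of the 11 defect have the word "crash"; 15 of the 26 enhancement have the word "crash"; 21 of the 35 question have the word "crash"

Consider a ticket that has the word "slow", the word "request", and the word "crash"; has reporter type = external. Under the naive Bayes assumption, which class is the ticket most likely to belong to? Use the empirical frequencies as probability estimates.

defect: (11/72) × (7/11) × (6/11) × (6/11) × (10/11) ≈ 0.026296
enhancement: (26/72) × (12/26) × (2/26) × (1/26) × (15/26) ≈ 0.000284479
question: (35/72) × (21/35) × (16/35) × (34/35) × (21/35) ≈ 0.0777143
Highest score → question.

question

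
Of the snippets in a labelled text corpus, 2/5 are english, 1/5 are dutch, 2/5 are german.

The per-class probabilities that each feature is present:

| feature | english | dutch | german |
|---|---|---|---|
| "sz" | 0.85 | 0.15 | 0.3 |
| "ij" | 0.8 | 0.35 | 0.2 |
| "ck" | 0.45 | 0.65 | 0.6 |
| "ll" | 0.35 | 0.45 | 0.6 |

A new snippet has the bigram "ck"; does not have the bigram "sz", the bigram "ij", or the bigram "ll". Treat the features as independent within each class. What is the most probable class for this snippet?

english: 0.4 × (1−0.85) × (1−0.8) × 0.45 × (1−0.35) = 0.00351
dutch: 0.2 × (1−0.15) × (1−0.35) × 0.65 × (1−0.45) = 0.03950375
german: 0.4 × (1−0.3) × (1−0.2) × 0.6 × (1−0.6) = 0.05376
Highest score → german.

german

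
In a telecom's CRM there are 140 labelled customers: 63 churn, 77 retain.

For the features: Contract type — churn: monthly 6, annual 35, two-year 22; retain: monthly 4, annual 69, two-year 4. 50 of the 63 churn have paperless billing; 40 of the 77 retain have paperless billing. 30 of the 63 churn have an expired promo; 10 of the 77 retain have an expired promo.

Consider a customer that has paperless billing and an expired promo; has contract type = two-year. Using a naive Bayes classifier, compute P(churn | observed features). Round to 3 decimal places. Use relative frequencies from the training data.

0.969

churn: (63/140) × (22/63) × (50/63) × (30/63) ≈ 0.0593888
retain: (77/140) × (4/77) × (40/77) × (10/77) ≈ 0.00192757
P(churn | x) = 0.0593888 / 0.06131637 ≈ 0.969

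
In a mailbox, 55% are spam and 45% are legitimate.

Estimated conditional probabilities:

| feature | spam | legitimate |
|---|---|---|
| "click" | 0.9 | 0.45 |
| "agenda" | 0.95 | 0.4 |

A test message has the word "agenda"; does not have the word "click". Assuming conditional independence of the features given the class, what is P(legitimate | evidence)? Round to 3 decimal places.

0.655

spam: 0.55 × (1−0.9) × 0.95 = 0.05225
legitimate: 0.45 × (1−0.45) × 0.4 = 0.099
P(legitimate | x) = 0.099 / 0.15125 ≈ 0.655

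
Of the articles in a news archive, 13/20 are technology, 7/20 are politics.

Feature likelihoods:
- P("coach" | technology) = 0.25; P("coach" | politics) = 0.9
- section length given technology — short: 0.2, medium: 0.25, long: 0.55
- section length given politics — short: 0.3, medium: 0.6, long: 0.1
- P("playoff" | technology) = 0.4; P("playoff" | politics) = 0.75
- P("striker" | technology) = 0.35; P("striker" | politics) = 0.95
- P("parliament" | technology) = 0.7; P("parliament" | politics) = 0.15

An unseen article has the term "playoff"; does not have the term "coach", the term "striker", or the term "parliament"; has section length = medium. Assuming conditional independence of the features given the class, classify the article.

technology

technology: 0.65 × (1−0.25) × 0.25 × 0.4 × (1−0.35) × (1−0.7) = 0.00950625
politics: 0.35 × (1−0.9) × 0.6 × 0.75 × (1−0.95) × (1−0.15) = 0.000669375
Highest score → technology.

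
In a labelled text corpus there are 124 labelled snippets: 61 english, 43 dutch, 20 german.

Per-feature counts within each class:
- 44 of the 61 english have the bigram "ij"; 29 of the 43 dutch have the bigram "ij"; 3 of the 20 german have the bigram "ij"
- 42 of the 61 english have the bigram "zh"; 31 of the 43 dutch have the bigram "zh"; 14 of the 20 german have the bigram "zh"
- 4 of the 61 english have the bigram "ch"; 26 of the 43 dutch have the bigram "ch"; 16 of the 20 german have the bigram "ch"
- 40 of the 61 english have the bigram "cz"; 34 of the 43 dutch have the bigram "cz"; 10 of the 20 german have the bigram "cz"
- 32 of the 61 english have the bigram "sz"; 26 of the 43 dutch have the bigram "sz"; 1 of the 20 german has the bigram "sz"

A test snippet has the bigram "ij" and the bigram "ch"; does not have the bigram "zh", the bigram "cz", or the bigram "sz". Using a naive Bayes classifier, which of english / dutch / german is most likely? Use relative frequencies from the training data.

english: (61/124) × (44/61) × (19/61) × (4/61) × (21/61) × (29/61) ≈ 0.00118616
dutch: (43/124) × (29/43) × (12/43) × (26/43) × (9/43) × (17/43) ≈ 0.00326549
german: (20/124) × (3/20) × (6/20) × (16/20) × (10/20) × (19/20) ≈ 0.00275806
Highest score → dutch.

dutch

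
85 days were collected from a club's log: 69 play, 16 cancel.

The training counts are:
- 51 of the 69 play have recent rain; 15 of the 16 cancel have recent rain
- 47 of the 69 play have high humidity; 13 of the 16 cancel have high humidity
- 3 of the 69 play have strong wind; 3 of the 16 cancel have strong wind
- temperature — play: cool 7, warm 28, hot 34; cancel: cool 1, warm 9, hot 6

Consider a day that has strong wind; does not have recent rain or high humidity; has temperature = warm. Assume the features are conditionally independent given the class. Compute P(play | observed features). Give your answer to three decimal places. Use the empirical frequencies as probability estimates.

play: (69/85) × (18/69) × (22/69) × (3/69) × (28/69) ≈ 0.00119126
cancel: (16/85) × (1/16) × (3/16) × (3/16) × (9/16) ≈ 0.000232652
P(play | x) = 0.00119126 / 0.001423912 ≈ 0.837

0.837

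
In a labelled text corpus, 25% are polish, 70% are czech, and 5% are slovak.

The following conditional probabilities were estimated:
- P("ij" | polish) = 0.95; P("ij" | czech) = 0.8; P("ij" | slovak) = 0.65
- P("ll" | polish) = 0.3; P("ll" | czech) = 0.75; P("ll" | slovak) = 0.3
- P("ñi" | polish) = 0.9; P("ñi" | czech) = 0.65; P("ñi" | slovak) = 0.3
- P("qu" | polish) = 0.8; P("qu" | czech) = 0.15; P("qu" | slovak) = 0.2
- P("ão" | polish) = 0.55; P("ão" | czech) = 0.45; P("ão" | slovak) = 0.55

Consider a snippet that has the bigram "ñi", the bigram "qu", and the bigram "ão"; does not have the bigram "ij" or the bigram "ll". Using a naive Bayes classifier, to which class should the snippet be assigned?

polish: 0.25 × (1−0.95) × (1−0.3) × 0.9 × 0.8 × 0.55 = 0.003465
czech: 0.7 × (1−0.8) × (1−0.75) × 0.65 × 0.15 × 0.45 = 0.001535625
slovak: 0.05 × (1−0.65) × (1−0.3) × 0.3 × 0.2 × 0.55 = 0.00040425
Highest score → polish.

polish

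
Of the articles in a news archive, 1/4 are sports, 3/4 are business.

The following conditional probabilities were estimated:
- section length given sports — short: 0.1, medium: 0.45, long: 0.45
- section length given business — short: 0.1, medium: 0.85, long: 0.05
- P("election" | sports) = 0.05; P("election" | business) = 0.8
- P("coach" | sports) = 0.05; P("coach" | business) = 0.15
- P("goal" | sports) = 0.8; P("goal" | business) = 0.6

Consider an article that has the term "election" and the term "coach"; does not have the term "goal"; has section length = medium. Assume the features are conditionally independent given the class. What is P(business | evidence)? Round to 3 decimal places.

sports: 0.25 × 0.45 × 0.05 × 0.05 × (1−0.8) = 0.00005625
business: 0.75 × 0.85 × 0.8 × 0.15 × (1−0.6) = 0.0306
P(business | x) = 0.0306 / 0.03065625 ≈ 0.998

0.998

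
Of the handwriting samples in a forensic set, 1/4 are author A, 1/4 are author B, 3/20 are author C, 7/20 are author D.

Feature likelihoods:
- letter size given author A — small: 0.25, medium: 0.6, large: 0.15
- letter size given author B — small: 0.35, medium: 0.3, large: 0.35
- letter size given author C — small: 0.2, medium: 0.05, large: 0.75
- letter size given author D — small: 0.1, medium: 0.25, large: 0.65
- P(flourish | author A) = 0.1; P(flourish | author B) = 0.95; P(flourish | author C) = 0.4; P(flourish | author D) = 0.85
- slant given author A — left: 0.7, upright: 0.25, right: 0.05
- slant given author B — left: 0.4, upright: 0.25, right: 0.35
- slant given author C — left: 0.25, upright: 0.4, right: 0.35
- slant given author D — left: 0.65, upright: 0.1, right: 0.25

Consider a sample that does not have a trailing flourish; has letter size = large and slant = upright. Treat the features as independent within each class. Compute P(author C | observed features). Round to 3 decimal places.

author A: 0.25 × 0.15 × (1−0.1) × 0.25 = 0.0084375
author B: 0.25 × 0.35 × (1−0.95) × 0.25 = 0.00109375
author C: 0.15 × 0.75 × (1−0.4) × 0.4 = 0.027
author D: 0.35 × 0.65 × (1−0.85) × 0.1 = 0.0034125
P(author C | x) = 0.027 / 0.03994375 ≈ 0.676

0.676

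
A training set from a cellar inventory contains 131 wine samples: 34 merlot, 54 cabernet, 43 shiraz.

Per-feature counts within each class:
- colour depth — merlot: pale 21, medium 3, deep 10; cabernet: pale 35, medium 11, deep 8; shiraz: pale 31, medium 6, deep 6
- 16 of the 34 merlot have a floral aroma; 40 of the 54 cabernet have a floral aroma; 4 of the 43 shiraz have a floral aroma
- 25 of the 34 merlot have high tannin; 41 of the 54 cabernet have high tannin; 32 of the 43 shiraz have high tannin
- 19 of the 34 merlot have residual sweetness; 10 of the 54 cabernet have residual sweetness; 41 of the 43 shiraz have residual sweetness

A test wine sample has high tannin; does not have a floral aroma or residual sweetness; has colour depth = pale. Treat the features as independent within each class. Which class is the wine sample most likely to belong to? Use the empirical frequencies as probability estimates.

merlot: (34/131) × (21/34) × (18/34) × (25/34) × (15/34) ≈ 0.0275306
cabernet: (54/131) × (35/54) × (14/54) × (41/54) × (44/54) ≈ 0.0428529
shiraz: (43/131) × (31/43) × (39/43) × (32/43) × (2/43) ≈ 0.00742899
Highest score → cabernet.

cabernet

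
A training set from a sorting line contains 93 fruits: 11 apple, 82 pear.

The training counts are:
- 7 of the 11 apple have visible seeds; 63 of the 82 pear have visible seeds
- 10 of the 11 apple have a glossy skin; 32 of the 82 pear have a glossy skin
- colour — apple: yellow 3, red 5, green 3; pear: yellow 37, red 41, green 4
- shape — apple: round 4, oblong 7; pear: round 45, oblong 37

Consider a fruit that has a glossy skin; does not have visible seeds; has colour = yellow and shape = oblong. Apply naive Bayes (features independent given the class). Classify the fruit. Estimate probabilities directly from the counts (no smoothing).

apple: (11/93) × (4/11) × (10/11) × (3/11) × (7/11) ≈ 0.00678607
pear: (82/93) × (19/82) × (32/82) × (37/82) × (37/82) ≈ 0.0162324
Highest score → pear.

pear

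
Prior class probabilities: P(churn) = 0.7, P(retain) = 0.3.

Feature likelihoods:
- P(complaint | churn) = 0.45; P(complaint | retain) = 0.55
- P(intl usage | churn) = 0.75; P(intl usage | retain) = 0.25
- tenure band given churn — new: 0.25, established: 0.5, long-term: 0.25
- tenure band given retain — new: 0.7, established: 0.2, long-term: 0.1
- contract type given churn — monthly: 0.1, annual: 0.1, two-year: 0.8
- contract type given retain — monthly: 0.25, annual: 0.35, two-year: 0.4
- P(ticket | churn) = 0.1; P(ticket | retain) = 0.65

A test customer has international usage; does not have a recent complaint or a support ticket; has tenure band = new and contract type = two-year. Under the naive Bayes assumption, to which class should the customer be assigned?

churn

churn: 0.7 × (1−0.45) × 0.75 × 0.25 × 0.8 × (1−0.1) = 0.051975
retain: 0.3 × (1−0.55) × 0.25 × 0.7 × 0.4 × (1−0.65) = 0.0033075
Highest score → churn.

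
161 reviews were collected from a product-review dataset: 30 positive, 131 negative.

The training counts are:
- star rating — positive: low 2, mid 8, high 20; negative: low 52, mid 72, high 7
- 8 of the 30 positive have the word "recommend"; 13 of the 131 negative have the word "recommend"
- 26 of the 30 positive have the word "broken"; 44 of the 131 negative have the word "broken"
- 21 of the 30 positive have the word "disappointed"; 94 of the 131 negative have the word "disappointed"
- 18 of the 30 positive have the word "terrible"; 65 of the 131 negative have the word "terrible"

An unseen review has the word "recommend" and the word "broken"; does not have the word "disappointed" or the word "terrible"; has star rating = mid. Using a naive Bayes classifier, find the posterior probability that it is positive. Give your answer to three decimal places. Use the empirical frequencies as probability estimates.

0.394

positive: (30/161) × (8/30) × (8/30) × (26/30) × (9/30) × (12/30) ≈ 0.00137805
negative: (131/161) × (72/131) × (13/131) × (44/131) × (37/131) × (66/131) ≈ 0.00212111
P(positive | x) = 0.00137805 / 0.00349916 ≈ 0.394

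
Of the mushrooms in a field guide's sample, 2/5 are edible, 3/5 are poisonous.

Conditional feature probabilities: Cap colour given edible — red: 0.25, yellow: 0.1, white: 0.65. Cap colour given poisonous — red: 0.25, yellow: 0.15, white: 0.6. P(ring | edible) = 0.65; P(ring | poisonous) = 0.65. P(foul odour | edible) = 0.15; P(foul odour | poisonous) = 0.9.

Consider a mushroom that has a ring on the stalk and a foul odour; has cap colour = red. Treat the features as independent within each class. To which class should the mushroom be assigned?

edible: 0.4 × 0.25 × 0.65 × 0.15 = 0.00975
poisonous: 0.6 × 0.25 × 0.65 × 0.9 = 0.08775
Highest score → poisonous.

poisonous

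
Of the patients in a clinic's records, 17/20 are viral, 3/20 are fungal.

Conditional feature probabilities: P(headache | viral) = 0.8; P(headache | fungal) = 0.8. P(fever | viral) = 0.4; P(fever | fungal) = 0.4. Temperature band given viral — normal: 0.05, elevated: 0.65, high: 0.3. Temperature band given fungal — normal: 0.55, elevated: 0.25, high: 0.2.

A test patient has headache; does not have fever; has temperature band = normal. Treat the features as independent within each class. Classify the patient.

fungal

viral: 0.85 × 0.8 × (1−0.4) × 0.05 = 0.0204
fungal: 0.15 × 0.8 × (1−0.4) × 0.55 = 0.0396
Highest score → fungal.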